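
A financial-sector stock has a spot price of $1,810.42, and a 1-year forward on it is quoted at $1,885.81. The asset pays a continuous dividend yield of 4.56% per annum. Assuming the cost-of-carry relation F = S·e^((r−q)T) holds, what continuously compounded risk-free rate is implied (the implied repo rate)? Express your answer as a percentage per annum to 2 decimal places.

8.64%

From F = S·e^((r−q)T): (r − q) = ln(F/S)/T
ln(1885.81/1810.42) = ln(1.041642) = 0.040798
(r − q) = 0.040798 / (1) = 0.040798
r = ln(F/S)/T + q = 0.040798 + 0.0456 = 0.086398
r = 8.64%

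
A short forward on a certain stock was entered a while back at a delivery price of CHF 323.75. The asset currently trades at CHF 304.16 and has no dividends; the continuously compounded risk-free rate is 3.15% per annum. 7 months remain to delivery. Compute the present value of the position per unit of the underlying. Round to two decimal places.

CHF 13.70

Current fair forward for the remaining 7 months: F = S·e^(r·T), r = 0.0315
F = 304.16 · e^(0.0315 × 7/12) = 304.16 × 1.018545 = 309.8006
Value of long forward = (F − K)·e^(−rT) = (309.8006 − 323.75) · e^(−0.0315·7/12)
= -13.9494 × 0.981793 = -13.70
Short position value = −(long value) = CHF 13.70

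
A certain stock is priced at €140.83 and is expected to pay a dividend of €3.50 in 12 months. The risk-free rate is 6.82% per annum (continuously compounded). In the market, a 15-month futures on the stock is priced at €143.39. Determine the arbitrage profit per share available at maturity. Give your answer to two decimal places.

PV(dividends) I = 3.50·e^(−0.0682·12/12) = 3.2693
Fair futures F* = (S − I)·e^(rT) = (140.83 − 3.2693)·e^0.085250 = 137.5607 × 1.088989 = 149.8021
Market €143.39 < fair 149.8021: forward underpriced → reverse cash-and-carry (short the stock, invest proceeds at r, pay the dividends, go long the forward).
Profit at T = |F_mkt − F*| = |143.39 − 149.8021| = €6.41 per share

€6.41 per share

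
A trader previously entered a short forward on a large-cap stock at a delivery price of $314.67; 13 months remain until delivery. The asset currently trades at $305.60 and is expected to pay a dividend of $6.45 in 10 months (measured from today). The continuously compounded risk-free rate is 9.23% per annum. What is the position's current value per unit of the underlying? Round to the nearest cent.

-$14.90

PV(remaining dividends) I = 6.45·e^(−0.0923·10/12) = 5.9725
Current forward F = (S − I)·e^(rT) = (305.60 − 5.9725)·e^(0.0923·13/12) = 299.6275 × 1.105162 = 331.1369
Value (long) = (F − K)·e^(−rT) = (331.1369 − 314.67) × 0.904845 = 14.9000
Short position value = −(long value) = -$14.90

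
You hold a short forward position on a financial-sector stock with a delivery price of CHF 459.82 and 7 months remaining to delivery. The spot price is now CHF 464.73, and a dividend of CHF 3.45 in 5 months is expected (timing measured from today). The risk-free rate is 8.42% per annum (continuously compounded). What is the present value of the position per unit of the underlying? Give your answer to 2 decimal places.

PV(remaining dividends) I = 3.45·e^(−0.0842·5/12) = 3.3311
Current forward F = (S − I)·e^(rT) = (464.73 − 3.3311)·e^(0.0842·7/12) = 461.3989 × 1.050343 = 484.6271
Value (long) = (F − K)·e^(−rT) = (484.6271 − 459.82) × 0.952070 = 23.6181
Short position value = −(long value) = -CHF 23.62

-CHF 23.62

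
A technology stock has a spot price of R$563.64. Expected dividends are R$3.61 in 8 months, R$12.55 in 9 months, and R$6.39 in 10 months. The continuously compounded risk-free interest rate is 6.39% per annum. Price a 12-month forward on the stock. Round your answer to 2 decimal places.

R$577.93

PV(dividends) I = 3.61·e^(−0.0639·8/12) + 12.55·e^(−0.0639·9/12) + 6.39·e^(−0.0639·10/12)
I = 3.4594 + 11.9627 + 6.0586 = 21.4807
F = (S − I)·e^(rT) = (563.64 − 21.4807) · e^(0.0639·12/12)
= 542.1593 · e^0.063900 = 542.1593 × 1.065986 = R$577.93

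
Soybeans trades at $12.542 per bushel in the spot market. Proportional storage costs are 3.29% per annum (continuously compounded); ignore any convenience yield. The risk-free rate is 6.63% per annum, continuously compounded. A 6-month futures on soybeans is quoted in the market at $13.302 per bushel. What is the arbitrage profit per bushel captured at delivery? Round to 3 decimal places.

$0.122 per bushel

Fair futures: F* = S·e^(carry·T), with carry = (r + u) = 0.0663 + 0.0329 = 0.0992
F* = 12.542 · e^(0.0992 × 6/12) = 12.542 · e^0.049600 = 12.542 × 1.050851 = $13.1798
Market $13.302 > fair $13.1798: forward overpriced → cash-and-carry (buy spot, short the forward).
At maturity, profit = |F_mkt − F*| = |13.302 − 13.1798| = $0.122 per bushel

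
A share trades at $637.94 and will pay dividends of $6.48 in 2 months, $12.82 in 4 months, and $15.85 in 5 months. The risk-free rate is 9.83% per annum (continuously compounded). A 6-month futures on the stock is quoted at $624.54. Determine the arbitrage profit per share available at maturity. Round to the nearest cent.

PV(dividends) I = 6.48·e^(−0.0983·2/12) + 12.82·e^(−0.0983·4/12) + 15.85·e^(−0.0983·5/12) = 33.9954
Fair futures F* = (S − I)·e^(rT) = (637.94 − 33.9954)·e^0.049150 = 603.9446 × 1.050378 = 634.3701
Market $624.54 < fair 634.3701: forward underpriced → reverse cash-and-carry (short the stock, invest proceeds at r, pay the dividends, go long the forward).
Profit at T = |F_mkt − F*| = |624.54 − 634.3701| = $9.83 per share

$9.83 per share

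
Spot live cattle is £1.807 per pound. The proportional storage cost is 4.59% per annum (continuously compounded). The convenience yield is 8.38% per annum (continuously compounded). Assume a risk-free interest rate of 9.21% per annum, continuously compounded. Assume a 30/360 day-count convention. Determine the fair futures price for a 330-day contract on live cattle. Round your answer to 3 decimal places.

£1.899 per pound

Net carry = r + u − y = 0.0921 + 0.0459 − 0.0838 = 0.0542
F = S·e^((r+u−y)T) = 1.807 · e^(0.0542 × 330/360) = 1.807 · e^0.049683
= 1.807 × 1.050938 = £1.899 per pound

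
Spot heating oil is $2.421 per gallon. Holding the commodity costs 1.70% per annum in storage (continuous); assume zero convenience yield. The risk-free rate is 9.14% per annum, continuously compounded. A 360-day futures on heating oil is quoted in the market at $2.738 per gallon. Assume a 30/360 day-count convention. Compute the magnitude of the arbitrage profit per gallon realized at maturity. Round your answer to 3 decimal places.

$0.040 per gallon

Fair futures: F* = S·e^(carry·T), with carry = (r + u) = 0.0914 + 0.0170 = 0.1084
F* = 2.421 · e^(0.1084 × 360/360) = 2.421 · e^0.108400 = 2.421 × 1.114493 = $2.6982
Market $2.738 > fair $2.6982: forward overpriced → cash-and-carry (buy spot, short the forward).
At maturity, profit = |F_mkt − F*| = |2.738 − 2.6982| = $0.040 per gallon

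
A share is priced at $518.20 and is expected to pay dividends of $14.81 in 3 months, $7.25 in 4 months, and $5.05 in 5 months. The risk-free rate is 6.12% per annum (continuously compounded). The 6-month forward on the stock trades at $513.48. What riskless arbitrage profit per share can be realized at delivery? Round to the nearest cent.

PV(dividends) I = 14.81·e^(−0.0612·3/12) + 7.25·e^(−0.0612·4/12) + 5.05·e^(−0.0612·5/12) = 26.6116
Fair forward F* = (S − I)·e^(rT) = (518.20 − 26.6116)·e^0.030600 = 491.5884 × 1.031073 = 506.8635
Market $513.48 > fair 506.8635: forward overpriced → cash-and-carry (borrow at r, buy the stock and collect the dividends, short the forward).
Profit at T = |F_mkt − F*| = |513.48 − 506.8635| = $6.62 per share

$6.62 per share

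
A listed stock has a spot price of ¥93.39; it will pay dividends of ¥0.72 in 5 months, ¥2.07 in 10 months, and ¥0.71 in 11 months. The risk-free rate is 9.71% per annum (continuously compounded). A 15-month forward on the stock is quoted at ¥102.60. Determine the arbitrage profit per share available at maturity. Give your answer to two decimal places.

PV(dividends) I = 0.72·e^(−0.0971·5/12) + 2.07·e^(−0.0971·10/12) + 0.71·e^(−0.0971·11/12) = 3.2501
Fair forward F* = (S − I)·e^(rT) = (93.39 − 3.2501)·e^0.121375 = 90.1399 × 1.129048 = 101.7723
Market ¥102.60 > fair 101.7723: forward overpriced → cash-and-carry (borrow at r, buy the stock and collect the dividends, short the forward).
Profit at T = |F_mkt − F*| = |102.60 − 101.7723| = ¥0.83 per share

¥0.83 per share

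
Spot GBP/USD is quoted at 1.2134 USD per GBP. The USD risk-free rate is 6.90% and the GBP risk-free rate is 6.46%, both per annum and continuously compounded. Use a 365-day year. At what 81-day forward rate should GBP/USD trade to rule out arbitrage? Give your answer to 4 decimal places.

F = S·e^((r_USD − r_GBP)T) = 1.2134 · e^((0.0690 − 0.0646) × 81/365)
= 1.2134 · e^0.000976 = 1.2134 × 1.000976
F = 1.2146 USD per GBP

1.2146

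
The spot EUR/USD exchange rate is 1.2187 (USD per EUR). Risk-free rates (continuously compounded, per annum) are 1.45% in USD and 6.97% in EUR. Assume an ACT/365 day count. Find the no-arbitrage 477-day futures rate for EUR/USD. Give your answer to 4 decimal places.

1.1339

F = S·e^((r_USD − r_EUR)T) = 1.2187 · e^((0.0145 − 0.0697) × 477/365)
= 1.2187 · e^-0.072138 = 1.2187 × 0.930402
F = 1.1339 USD per EUR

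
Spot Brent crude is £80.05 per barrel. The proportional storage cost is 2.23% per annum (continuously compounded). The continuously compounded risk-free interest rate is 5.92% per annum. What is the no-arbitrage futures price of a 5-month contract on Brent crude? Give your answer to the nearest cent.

£82.82 per barrel

Net carry = r + u − y = 0.0592 + 0.0223 − 0.0000 = 0.0815
F = S·e^((r+u−y)T) = 80.05 · e^(0.0815 × 5/12) = 80.05 · e^0.033958
= 80.05 × 1.034541 = £82.82 per barrel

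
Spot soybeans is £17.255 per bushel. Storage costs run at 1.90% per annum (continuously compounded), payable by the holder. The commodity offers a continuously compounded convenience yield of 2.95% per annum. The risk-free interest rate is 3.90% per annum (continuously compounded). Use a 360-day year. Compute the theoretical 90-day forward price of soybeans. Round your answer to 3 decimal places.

Net carry = r + u − y = 0.0390 + 0.0190 − 0.0295 = 0.0285
F = S·e^((r+u−y)T) = 17.255 · e^(0.0285 × 90/360) = 17.255 · e^0.007125
= 17.255 × 1.007150 = £17.378 per bushel

£17.378 per bushel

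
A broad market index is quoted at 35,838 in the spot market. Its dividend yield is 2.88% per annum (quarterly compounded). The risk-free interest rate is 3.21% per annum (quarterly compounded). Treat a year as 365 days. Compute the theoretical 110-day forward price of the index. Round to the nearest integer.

35,873

F = S · (1+r/4)^(4T) / (1+q/4)^(4T)
= 35838 × 1.009682 / 1.008686 = 35838 × 1.000987
F = 35,873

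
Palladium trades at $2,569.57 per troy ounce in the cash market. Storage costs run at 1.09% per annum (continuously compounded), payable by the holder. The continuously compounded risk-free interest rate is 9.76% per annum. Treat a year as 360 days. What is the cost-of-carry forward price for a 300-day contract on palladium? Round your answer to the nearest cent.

$2,812.73 per troy ounce

Net carry = r + u − y = 0.0976 + 0.0109 − 0.0000 = 0.1085
F = S·e^((r+u−y)T) = 2569.57 · e^(0.1085 × 300/360) = 2569.57 · e^0.09041667
= 2569.57 × 1.09463029 = $2,812.73 per troy ounce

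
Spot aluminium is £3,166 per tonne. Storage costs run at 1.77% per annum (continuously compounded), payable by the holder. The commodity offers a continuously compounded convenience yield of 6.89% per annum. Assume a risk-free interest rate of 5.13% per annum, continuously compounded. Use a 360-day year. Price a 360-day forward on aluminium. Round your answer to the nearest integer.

Net carry = r + u − y = 0.0513 + 0.0177 − 0.0689 = 0.0001
F = S·e^((r+u−y)T) = 3166 · e^(0.0001 × 360/360) = 3166 · e^0.000100
= 3166 × 1.000100 = £3,166 per tonne

£3,166 per tonne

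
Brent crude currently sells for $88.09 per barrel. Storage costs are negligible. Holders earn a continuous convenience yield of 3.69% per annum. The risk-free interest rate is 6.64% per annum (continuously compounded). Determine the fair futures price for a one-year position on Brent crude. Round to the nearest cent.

Net carry = r + u − y = 0.0664 + 0.0000 − 0.0369 = 0.0295
F = S·e^((r+u−y)T) = 88.09 · e^(0.0295 × 12/12) = 88.09 · e^0.029500
= 88.09 × 1.029939 = $90.73 per barrel

$90.73 per barrel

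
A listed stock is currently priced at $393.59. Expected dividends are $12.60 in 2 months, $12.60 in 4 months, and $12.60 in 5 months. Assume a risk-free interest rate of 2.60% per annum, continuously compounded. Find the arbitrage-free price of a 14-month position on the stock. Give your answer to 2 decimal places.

PV(dividends) I = 12.60·e^(−0.0260·2/12) + 12.60·e^(−0.0260·4/12) + 12.60·e^(−0.0260·5/12)
I = 12.5455 + 12.4913 + 12.4642 = 37.5010
F = (S − I)·e^(rT) = (393.59 − 37.5010) · e^(0.0260·14/12)
= 356.0890 · e^0.030333 = 356.0890 × 1.030798 = $367.06

$367.06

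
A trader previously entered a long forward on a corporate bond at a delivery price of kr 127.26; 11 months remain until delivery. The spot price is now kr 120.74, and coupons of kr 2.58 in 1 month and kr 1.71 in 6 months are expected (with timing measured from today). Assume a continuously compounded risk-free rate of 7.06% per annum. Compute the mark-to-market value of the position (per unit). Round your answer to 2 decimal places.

PV(remaining coupons) I = 2.58·e^(−0.0706·1/12) + 1.71·e^(−0.0706·6/12) = 4.2156
Current forward F = (S − I)·e^(rT) = (120.74 − 4.2156)·e^(0.0706·11/12) = 116.5244 × 1.066857 = 124.3149
Value (long) = (F − K)·e^(−rT) = (124.3149 − 127.26) × 0.937333 = -2.7605
Value = -kr 2.76

-kr 2.76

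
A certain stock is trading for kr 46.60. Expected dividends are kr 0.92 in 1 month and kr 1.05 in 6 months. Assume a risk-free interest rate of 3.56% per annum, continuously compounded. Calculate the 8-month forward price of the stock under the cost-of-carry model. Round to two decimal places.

PV(dividends) I = 0.92·e^(−0.0356·1/12) + 1.05·e^(−0.0356·6/12)
I = 0.9173 + 1.0315 = 1.9488
F = (S − I)·e^(rT) = (46.60 − 1.9488) · e^(0.0356·8/12)
= 44.6512 · e^0.023733 = 44.6512 × 1.024017 = kr 45.72

kr 45.72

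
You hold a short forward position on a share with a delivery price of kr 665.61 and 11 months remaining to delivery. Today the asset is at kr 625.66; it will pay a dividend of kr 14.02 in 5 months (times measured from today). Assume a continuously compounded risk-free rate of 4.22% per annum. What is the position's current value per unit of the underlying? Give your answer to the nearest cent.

PV(remaining dividends) I = 14.02·e^(−0.0422·5/12) = 13.7756
Current forward F = (S − I)·e^(rT) = (625.66 − 13.7756)·e^(0.0422·11/12) = 611.8844 × 1.039441 = 636.0177
Value (long) = (F − K)·e^(−rT) = (636.0177 − 665.61) × 0.962055 = -28.4694
Short position value = −(long value) = kr 28.47

kr 28.47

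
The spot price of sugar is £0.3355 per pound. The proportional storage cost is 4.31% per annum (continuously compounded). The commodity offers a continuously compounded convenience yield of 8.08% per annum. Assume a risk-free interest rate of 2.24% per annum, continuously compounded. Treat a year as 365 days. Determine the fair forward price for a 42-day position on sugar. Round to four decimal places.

Net carry = r + u − y = 0.0224 + 0.0431 − 0.0808 = -0.0153
F = S·e^((r+u−y)T) = 0.3355 · e^(-0.0153 × 42/365) = 0.3355 · e^-0.001761
= 0.3355 × 0.998241 = £0.3349 per pound

£0.3349 per pound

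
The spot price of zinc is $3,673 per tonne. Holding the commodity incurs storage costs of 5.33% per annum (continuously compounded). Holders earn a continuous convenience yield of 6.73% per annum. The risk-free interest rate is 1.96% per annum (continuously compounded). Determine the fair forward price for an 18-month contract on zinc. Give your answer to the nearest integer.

Net carry = r + u − y = 0.0196 + 0.0533 − 0.0673 = 0.0056
F = S·e^((r+u−y)T) = 3673 · e^(0.0056 × 18/12) = 3673 · e^0.008400
= 3673 × 1.008435 = $3,704 per tonne

$3,704 per tonne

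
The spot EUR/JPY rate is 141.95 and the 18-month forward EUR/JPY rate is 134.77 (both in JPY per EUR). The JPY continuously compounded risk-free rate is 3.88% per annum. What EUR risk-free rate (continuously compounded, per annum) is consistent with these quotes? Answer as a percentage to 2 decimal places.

7.34%

F = S·e^((r_JPY − r_EUR)T) ⇒ r_EUR = r_JPY − ln(F/S)/T
ln(134.77/141.95) = -0.051905; /(18/12) = -0.034603
r_EUR = 0.0388 + 0.034603 = 0.073403
r_EUR = 7.34%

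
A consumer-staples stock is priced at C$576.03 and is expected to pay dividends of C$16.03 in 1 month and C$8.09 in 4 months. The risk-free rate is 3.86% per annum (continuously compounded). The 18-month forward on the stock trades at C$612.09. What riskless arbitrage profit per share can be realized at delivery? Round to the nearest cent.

PV(dividends) I = 16.03·e^(−0.0386·1/12) + 8.09·e^(−0.0386·4/12) = 23.9651
Fair forward F* = (S − I)·e^(rT) = (576.03 − 23.9651)·e^0.057900 = 552.0649 × 1.059609 = 584.9729
Market C$612.09 > fair 584.9729: forward overpriced → cash-and-carry (borrow at r, buy the stock and collect the dividends, short the forward).
Profit at T = |F_mkt − F*| = |612.09 − 584.9729| = C$27.12 per share

C$27.12 per share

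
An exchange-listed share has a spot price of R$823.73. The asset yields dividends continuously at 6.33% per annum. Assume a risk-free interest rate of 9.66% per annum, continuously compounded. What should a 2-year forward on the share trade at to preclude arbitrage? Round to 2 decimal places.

F = S·e^((r − q)T) = 823.73 · e^((0.0966 − 0.0633) × 2)
= 823.73 · e^0.066600 = 823.73 × 1.068868
F = R$880.46

R$880.46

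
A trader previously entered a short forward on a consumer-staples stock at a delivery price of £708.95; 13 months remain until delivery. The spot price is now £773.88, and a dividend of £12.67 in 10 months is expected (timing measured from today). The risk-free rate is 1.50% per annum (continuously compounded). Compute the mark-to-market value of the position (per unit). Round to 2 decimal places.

-£63.84

PV(remaining dividends) I = 12.67·e^(−0.0150·10/12) = 12.5126
Current forward F = (S − I)·e^(rT) = (773.88 − 12.5126)·e^(0.0150·13/12) = 761.3674 × 1.016383 = 773.8409
Value (long) = (F − K)·e^(−rT) = (773.8409 − 708.95) × 0.983881 = 63.8449
Short position value = −(long value) = -£63.84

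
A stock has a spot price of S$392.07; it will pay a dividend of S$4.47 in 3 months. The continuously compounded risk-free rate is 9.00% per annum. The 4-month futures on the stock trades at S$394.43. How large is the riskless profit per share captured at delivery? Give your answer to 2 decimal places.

S$5.08 per share

PV(dividends) I = 4.47·e^(−0.0900·3/12) = 4.3705
Fair futures F* = (S − I)·e^(rT) = (392.07 − 4.3705)·e^0.030000 = 387.6995 × 1.030455 = 399.5069
Market S$394.43 < fair 399.5069: forward underpriced → reverse cash-and-carry (short the stock, invest proceeds at r, pay the dividends, go long the forward).
Profit at T = |F_mkt − F*| = |394.43 − 399.5069| = S$5.08 per share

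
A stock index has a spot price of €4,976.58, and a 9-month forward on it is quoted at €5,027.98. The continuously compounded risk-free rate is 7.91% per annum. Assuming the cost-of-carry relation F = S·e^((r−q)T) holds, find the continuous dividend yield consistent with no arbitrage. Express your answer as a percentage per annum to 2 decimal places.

From F = S·e^((r−q)T): (r − q) = ln(F/S)/T
ln(5027.98/4976.58) = ln(1.010328) = 0.010275
(r − q) = 0.010275 / (9/12) = 0.013700
q = r − ln(F/S)/T = 0.0791 − 0.013700 = 0.065400
q = 6.54%

6.54%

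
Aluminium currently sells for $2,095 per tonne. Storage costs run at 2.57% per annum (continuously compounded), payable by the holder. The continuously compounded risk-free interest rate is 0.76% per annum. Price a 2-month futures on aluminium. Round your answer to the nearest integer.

$2,107 per tonne

Net carry = r + u − y = 0.0076 + 0.0257 − 0.0000 = 0.0333
F = S·e^((r+u−y)T) = 2095 · e^(0.0333 × 2/12) = 2095 · e^0.005550
= 2095 × 1.005565 = $2,107 per tonne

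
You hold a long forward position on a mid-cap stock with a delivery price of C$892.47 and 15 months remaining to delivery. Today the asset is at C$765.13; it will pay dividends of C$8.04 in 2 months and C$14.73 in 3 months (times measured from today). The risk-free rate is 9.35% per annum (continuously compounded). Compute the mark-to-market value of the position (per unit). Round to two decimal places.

-C$51.20

PV(remaining dividends) I = 8.04·e^(−0.0935·2/12) + 14.73·e^(−0.0935·3/12) = 22.3054
Current forward F = (S − I)·e^(rT) = (765.13 − 22.3054)·e^(0.0935·15/12) = 742.8246 × 1.123979 = 834.9193
Value (long) = (F − K)·e^(−rT) = (834.9193 − 892.47) × 0.889696 = -51.2026
Value = -C$51.20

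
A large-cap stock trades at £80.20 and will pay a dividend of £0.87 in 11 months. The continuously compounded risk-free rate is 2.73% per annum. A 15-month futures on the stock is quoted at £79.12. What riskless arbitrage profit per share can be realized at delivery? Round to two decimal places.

PV(dividends) I = 0.87·e^(−0.0273·11/12) = 0.8485
Fair futures F* = (S − I)·e^(rT) = (80.20 − 0.8485)·e^0.034125 = 79.3515 × 1.034714 = 82.1061
Market £79.12 < fair 82.1061: forward underpriced → reverse cash-and-carry (short the stock, invest proceeds at r, pay the dividends, go long the forward).
Profit at T = |F_mkt − F*| = |79.12 − 82.1061| = £2.99 per share

£2.99 per share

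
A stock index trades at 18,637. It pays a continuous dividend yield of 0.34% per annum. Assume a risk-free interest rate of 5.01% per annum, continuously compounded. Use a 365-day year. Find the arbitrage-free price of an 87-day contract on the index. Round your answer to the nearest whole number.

18,846

F = S·e^((r − q)T) = 18637 · e^((0.0501 − 0.0034) × 87/365)
= 18637 · e^0.011131 = 18637 × 1.011193
F = 18,846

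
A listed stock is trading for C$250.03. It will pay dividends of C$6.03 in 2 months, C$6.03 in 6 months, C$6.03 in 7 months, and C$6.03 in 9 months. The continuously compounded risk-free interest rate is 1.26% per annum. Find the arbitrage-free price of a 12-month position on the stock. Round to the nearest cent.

C$228.93

PV(dividends) I = 6.03·e^(−0.0126·2/12) + 6.03·e^(−0.0126·6/12) + 6.03·e^(−0.0126·7/12) + 6.03·e^(−0.0126·9/12)
I = 6.0174 + 5.9921 + 5.9858 + 5.9733 = 23.9686
F = (S − I)·e^(rT) = (250.03 − 23.9686) · e^(0.0126·12/12)
= 226.0614 · e^0.012600 = 226.0614 × 1.012680 = C$228.93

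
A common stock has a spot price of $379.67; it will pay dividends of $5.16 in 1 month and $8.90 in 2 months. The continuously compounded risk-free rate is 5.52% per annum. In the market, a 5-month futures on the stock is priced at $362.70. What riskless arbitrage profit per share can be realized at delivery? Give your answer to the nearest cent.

$11.52 per share

PV(dividends) I = 5.16·e^(−0.0552·1/12) + 8.90·e^(−0.0552·2/12) = 13.9548
Fair futures F* = (S − I)·e^(rT) = (379.67 − 13.9548)·e^0.023000 = 365.7152 × 1.023267 = 374.2243
Market $362.70 < fair 374.2243: forward underpriced → reverse cash-and-carry (short the stock, invest proceeds at r, pay the dividends, go long the forward).
Profit at T = |F_mkt − F*| = |362.70 − 374.2243| = $11.52 per share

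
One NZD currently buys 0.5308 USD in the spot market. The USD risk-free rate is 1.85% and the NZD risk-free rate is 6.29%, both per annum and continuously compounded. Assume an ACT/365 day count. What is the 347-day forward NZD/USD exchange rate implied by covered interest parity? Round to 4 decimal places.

F = S·e^((r_USD − r_NZD)T) = 0.5308 · e^((0.0185 − 0.0629) × 347/365)
= 0.5308 · e^-0.042210 = 0.5308 × 0.958668
F = 0.5089 USD per NZD

0.5089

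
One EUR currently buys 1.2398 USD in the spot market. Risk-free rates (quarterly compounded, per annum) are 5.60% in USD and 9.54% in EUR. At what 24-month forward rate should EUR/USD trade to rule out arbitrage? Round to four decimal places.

1.1475

By covered interest parity, F = S · (1+r_USD/4)^(4T) / (1+r_EUR/4)^(4T)
= 1.2398 × 1.117644 / 1.207510 = 1.2398 × 0.925577
F = 1.1475 USD per EUR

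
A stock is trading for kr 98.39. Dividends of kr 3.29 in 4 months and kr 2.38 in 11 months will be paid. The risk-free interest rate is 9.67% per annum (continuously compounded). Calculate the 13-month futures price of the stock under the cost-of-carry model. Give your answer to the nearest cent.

kr 103.30

PV(dividends) I = 3.29·e^(−0.0967·4/12) + 2.38·e^(−0.0967·11/12)
I = 3.1856 + 2.1781 = 5.3637
F = (S − I)·e^(rT) = (98.39 − 5.3637) · e^(0.0967·13/12)
= 93.0263 · e^0.104758 = 93.0263 × 1.110442 = kr 103.30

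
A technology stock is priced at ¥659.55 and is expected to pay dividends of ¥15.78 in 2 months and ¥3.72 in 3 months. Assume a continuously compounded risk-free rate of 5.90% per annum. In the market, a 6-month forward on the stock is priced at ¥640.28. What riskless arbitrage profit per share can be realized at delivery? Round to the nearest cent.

¥19.15 per share

PV(dividends) I = 15.78·e^(−0.0590·2/12) + 3.72·e^(−0.0590·3/12) = 19.2911
Fair forward F* = (S − I)·e^(rT) = (659.55 − 19.2911)·e^0.029500 = 640.2589 × 1.029939 = 659.4276
Market ¥640.28 < fair 659.4276: forward underpriced → reverse cash-and-carry (short the stock, invest proceeds at r, pay the dividends, go long the forward).
Profit at T = |F_mkt − F*| = |640.28 − 659.4276| = ¥19.15 per share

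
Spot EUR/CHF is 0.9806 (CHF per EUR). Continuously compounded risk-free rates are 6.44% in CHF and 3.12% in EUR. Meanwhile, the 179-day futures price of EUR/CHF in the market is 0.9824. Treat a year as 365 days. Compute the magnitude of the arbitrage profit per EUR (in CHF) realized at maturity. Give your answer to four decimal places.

Fair futures: F* = S·e^(carry·T), with carry = (r_CHF − r_EUR) = 0.0644 − 0.0312 = 0.0332
F* = 0.9806 · e^(0.0332 × 179/365) = 0.9806 · e^0.016282 = 0.9806 × 1.016415 = 0.9967
Market 0.9824 < fair 0.9967: forward underpriced → reverse cash-and-carry (short spot, go long the forward).
At maturity, profit = |F_mkt − F*| = |0.9824 − 0.9967| = 0.0143 per EUR (in CHF)

0.0143 per EUR (in CHF)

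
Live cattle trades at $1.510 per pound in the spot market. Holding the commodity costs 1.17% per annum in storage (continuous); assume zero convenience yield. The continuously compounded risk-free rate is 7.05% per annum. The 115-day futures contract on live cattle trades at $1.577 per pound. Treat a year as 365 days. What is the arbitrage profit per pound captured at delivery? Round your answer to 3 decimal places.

$0.027 per pound

Fair futures: F* = S·e^(carry·T), with carry = (r + u) = 0.0705 + 0.0117 = 0.0822
F* = 1.510 · e^(0.0822 × 115/365) = 1.510 · e^0.025899 = 1.510 × 1.026237 = $1.5496
Market $1.577 > fair $1.5496: forward overpriced → cash-and-carry (buy spot, short the forward).
At maturity, profit = |F_mkt − F*| = |1.577 − 1.5496| = $0.027 per pound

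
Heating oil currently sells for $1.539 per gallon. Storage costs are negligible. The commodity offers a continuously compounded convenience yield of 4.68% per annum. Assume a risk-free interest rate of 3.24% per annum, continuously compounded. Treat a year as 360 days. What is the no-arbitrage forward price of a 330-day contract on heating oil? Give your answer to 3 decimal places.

Net carry = r + u − y = 0.0324 + 0.0000 − 0.0468 = -0.0144
F = S·e^((r+u−y)T) = 1.539 · e^(-0.0144 × 330/360) = 1.539 · e^-0.013200
= 1.539 × 0.986887 = $1.519 per gallon

$1.519 per gallon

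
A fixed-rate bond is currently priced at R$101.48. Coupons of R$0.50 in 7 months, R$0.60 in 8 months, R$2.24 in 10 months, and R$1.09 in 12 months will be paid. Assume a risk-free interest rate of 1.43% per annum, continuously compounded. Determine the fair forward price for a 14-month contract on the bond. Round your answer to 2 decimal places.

R$98.74

PV(coupons) I = 0.50·e^(−0.0143·7/12) + 0.60·e^(−0.0143·8/12) + 2.24·e^(−0.0143·10/12) + 1.09·e^(−0.0143·12/12)
I = 0.4958 + 0.5943 + 2.2135 + 1.0745 = 4.3781
F = (S − I)·e^(rT) = (101.48 − 4.3781) · e^(0.0143·14/12)
= 97.1019 · e^0.016683 = 97.1019 × 1.016823 = R$98.74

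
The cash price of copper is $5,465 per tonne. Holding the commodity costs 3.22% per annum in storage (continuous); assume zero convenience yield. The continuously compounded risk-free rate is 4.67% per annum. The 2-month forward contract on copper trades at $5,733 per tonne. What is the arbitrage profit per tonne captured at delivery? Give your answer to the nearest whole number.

$196 per tonne

Fair forward: F* = S·e^(carry·T), with carry = (r + u) = 0.0467 + 0.0322 = 0.0789
F* = 5465 · e^(0.0789 × 2/12) = 5465 · e^0.013150 = 5465 × 1.013237 = $5537.3402
Market $5733 > fair $5537.3402: forward overpriced → cash-and-carry (buy spot, short the forward).
At maturity, profit = |F_mkt − F*| = |5733 − 5537.3402| = $196 per tonne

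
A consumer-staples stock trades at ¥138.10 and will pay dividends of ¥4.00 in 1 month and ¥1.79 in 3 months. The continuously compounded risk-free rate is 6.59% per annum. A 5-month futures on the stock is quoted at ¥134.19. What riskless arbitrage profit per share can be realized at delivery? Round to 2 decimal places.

PV(dividends) I = 4.00·e^(−0.0659·1/12) + 1.79·e^(−0.0659·3/12) = 5.7388
Fair futures F* = (S − I)·e^(rT) = (138.10 − 5.7388)·e^0.027458 = 132.3612 × 1.027838 = 136.0459
Market ¥134.19 < fair 136.0459: forward underpriced → reverse cash-and-carry (short the stock, invest proceeds at r, pay the dividends, go long the forward).
Profit at T = |F_mkt − F*| = |134.19 − 136.0459| = ¥1.86 per share

¥1.86 per share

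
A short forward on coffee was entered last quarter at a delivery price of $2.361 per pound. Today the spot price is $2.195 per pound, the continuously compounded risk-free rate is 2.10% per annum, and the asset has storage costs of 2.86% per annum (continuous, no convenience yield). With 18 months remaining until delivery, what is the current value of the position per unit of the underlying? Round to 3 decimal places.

Current fair forward for the remaining 18 months: F = S·e^((r + u)·T), (r + u) = 0.0210 + 0.0286 = 0.0496
F = 2.195 · e^(0.0496 × 18/12) = 2.195 × 1.077238 = 2.3645
Value of long forward = (F − K)·e^(−rT) = (2.3645 − 2.361) · e^(−0.0210·18/12)
= 0.0035 × 0.968991 = 0.003
Short position value = −(long value) = -$0.003

-$0.003 per pound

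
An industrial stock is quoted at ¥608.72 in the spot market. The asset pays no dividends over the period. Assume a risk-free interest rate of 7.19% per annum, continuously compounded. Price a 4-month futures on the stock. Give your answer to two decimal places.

F = S·e^(rT) = 608.72 · e^(0.0719 × 4/12)
= 608.72 · e^0.023967 = 608.72 × 1.024257
F = ¥623.49

¥623.49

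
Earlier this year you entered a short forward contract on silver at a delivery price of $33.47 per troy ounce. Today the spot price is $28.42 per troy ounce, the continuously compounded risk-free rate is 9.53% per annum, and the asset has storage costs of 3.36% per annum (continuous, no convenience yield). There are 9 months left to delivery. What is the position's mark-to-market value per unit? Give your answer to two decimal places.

Current fair forward for the remaining 9 months: F = S·e^((r + u)·T), (r + u) = 0.0953 + 0.0336 = 0.1289
F = 28.42 · e^(0.1289 × 9/12) = 28.42 × 1.101502 = 31.3047
Value of long forward = (F − K)·e^(−rT) = (31.3047 − 33.47) · e^(−0.0953·9/12)
= -2.1653 × 0.931020 = -2.02
Short position value = −(long value) = $2.02

$2.02 per troy ounce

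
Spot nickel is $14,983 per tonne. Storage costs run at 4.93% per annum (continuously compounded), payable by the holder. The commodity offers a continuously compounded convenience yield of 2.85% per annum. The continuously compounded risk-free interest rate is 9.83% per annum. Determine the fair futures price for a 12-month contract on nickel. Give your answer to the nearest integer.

$16,878 per tonne

Net carry = r + u − y = 0.0983 + 0.0493 − 0.0285 = 0.1191
F = S·e^((r+u−y)T) = 14983 · e^(0.1191 × 12/12) = 14983 · e^0.119100
= 14983 × 1.126483 = $16,878 per tonne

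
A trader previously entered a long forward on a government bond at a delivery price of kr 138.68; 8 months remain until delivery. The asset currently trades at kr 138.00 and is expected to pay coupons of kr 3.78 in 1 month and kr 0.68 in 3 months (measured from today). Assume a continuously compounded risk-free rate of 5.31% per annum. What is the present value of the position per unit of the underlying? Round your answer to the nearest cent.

-kr 0.29

PV(remaining coupons) I = 3.78·e^(−0.0531·1/12) + 0.68·e^(−0.0531·3/12) = 4.4343
Current forward F = (S − I)·e^(rT) = (138.00 − 4.4343)·e^(0.0531·8/12) = 133.5657 × 1.036034 = 138.3786
Value (long) = (F − K)·e^(−rT) = (138.3786 − 138.68) × 0.965219 = -0.2909
Value = -kr 0.29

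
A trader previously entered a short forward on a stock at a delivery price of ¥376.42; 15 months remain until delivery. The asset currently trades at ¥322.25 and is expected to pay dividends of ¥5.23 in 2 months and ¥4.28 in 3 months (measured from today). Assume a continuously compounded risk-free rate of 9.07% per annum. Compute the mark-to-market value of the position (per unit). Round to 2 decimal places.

PV(remaining dividends) I = 5.23·e^(−0.0907·2/12) + 4.28·e^(−0.0907·3/12) = 9.3356
Current forward F = (S − I)·e^(rT) = (322.25 − 9.3356)·e^(0.0907·15/12) = 312.9144 × 1.120052 = 350.4804
Value (long) = (F − K)·e^(−rT) = (350.4804 − 376.42) × 0.892816 = -23.1593
Short position value = −(long value) = ¥23.16

¥23.16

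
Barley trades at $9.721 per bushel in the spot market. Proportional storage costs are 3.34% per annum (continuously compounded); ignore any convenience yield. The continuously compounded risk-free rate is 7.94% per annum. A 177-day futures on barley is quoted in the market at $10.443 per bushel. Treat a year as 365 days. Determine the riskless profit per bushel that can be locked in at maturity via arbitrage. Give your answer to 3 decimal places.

$0.175 per bushel

Fair futures: F* = S·e^(carry·T), with carry = (r + u) = 0.0794 + 0.0334 = 0.1128
F* = 9.721 · e^(0.1128 × 177/365) = 9.721 · e^0.054700 = 9.721 × 1.056224 = $10.2676
Market $10.443 > fair $10.2676: forward overpriced → cash-and-carry (buy spot, short the forward).
At maturity, profit = |F_mkt − F*| = |10.443 − 10.2676| = $0.175 per bushel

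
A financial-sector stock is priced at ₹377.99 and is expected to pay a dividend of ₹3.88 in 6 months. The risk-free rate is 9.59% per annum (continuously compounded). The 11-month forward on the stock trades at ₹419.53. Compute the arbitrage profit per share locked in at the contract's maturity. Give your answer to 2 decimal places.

₹10.85 per share

PV(dividends) I = 3.88·e^(−0.0959·6/12) = 3.6983
Fair forward F* = (S − I)·e^(rT) = (377.99 − 3.6983)·e^0.087908 = 374.2917 × 1.091888 = 408.6846
Market ₹419.53 > fair 408.6846: forward overpriced → cash-and-carry (borrow at r, buy the stock and collect the dividends, short the forward).
Profit at T = |F_mkt − F*| = |419.53 − 408.6846| = ₹10.85 per share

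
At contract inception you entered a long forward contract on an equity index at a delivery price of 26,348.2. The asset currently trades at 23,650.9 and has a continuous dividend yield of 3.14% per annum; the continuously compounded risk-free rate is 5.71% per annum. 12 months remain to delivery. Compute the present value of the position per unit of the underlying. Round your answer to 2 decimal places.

Current fair forward for the remaining 12 months: F = S·e^((r − q)·T), (r − q) = 0.0571 − 0.0314 = 0.0257
F = 23650.9 · e^(0.0257 × 12/12) = 23650.9 × 1.02603309 = 24266.6060
Value of long forward = (F − K)·e^(−rT) = (24266.6060 − 26348.2) · e^(−0.0571·12/12)
= -2081.5940 × 0.94449961 = -1966.06

-1966.06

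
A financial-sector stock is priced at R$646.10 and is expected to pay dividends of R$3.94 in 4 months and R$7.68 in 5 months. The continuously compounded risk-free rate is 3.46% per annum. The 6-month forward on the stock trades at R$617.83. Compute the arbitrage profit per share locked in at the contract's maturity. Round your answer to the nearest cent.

PV(dividends) I = 3.94·e^(−0.0346·4/12) + 7.68·e^(−0.0346·5/12) = 11.4649
Fair forward F* = (S − I)·e^(rT) = (646.10 − 11.4649)·e^0.017300 = 634.6351 × 1.017451 = 645.7101
Market R$617.83 < fair 645.7101: forward underpriced → reverse cash-and-carry (short the stock, invest proceeds at r, pay the dividends, go long the forward).
Profit at T = |F_mkt − F*| = |617.83 − 645.7101| = R$27.88 per share

R$27.88 per share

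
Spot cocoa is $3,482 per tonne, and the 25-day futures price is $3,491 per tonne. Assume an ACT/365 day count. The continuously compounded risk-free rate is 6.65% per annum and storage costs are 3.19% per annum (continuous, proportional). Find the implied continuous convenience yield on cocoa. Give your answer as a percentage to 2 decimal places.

F = S·e^((r+u−y)T) ⇒ (r+u−y) = ln(F/S)/T
ln(3491/3482) = 0.002581; /T ⇒ 0.037683
y = r + u − ln(F/S)/T = 0.0665 + 0.0319 − 0.037683 = 0.060717
y = 6.07%

6.07%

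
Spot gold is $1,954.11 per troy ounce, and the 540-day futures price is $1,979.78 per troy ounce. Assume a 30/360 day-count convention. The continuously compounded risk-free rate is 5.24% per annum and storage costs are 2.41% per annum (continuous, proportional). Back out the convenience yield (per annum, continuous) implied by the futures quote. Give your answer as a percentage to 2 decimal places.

F = S·e^((r+u−y)T) ⇒ (r+u−y) = ln(F/S)/T
ln(1979.78/1954.11) = 0.013051; /T ⇒ 0.008701
y = r + u − ln(F/S)/T = 0.0524 + 0.0241 − 0.008701 = 0.067799
y = 6.78%

6.78%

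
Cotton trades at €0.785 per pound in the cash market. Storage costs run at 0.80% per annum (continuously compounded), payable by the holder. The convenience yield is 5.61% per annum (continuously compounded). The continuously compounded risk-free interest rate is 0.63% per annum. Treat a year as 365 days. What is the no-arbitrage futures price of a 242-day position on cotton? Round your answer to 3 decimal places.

€0.764 per pound

Net carry = r + u − y = 0.0063 + 0.0080 − 0.0561 = -0.0418
F = S·e^((r+u−y)T) = 0.785 · e^(-0.0418 × 242/365) = 0.785 · e^-0.027714
= 0.785 × 0.972667 = €0.764 per pound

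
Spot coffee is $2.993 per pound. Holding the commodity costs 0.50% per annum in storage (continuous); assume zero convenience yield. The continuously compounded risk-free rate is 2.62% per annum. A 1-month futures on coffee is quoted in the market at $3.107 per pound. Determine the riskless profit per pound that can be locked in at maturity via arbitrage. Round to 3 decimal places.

$0.106 per pound

Fair futures: F* = S·e^(carry·T), with carry = (r + u) = 0.0262 + 0.0050 = 0.0312
F* = 2.993 · e^(0.0312 × 1/12) = 2.993 · e^0.002600 = 2.993 × 1.002603 = $3.0008
Market $3.107 > fair $3.0008: forward overpriced → cash-and-carry (buy spot, short the forward).
At maturity, profit = |F_mkt − F*| = |3.107 − 3.0008| = $0.106 per pound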